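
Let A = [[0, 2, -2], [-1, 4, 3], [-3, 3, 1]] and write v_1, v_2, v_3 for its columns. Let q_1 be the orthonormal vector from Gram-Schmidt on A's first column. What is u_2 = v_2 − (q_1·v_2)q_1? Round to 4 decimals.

v_1 = (0, -1, -3); ‖v_1‖ = 3.1623, so q_1 = (0.0000, -0.3162, -0.9487).
q_1·v_2 = 0.0000·2 + (-0.3162)·4 + (-0.9487)·3 = -4.1110.
u_2 = v_2 + 4.1110·q_1 = (2.0000, 2.7000, -0.9000).

u_2 = (2.0000, 2.7000, -0.9000)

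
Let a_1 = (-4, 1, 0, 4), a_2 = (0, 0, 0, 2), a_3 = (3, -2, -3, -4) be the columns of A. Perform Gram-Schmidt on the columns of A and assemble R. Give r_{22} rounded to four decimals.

r_{22} = 1.4355

a_1 = (-4, 1, 0, 4); ‖a_1‖ = 5.7446, so q_1 = (-0.6963, 0.1741, 0.0000, 0.6963).
q_1·a_2 = (-0.6963)·0 + 0.1741·0 + 0.0000·0 + 0.6963·2 = 1.3926.
u_2 = a_2 − 1.3926·q_1 = (0.9697, -0.2424, 0.0000, 1.0303).
r_{22} = ‖u_2‖ = 1.4355.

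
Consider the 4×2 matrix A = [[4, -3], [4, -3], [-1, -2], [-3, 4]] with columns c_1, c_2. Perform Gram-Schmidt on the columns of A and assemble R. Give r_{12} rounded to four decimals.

c_1 = (4, 4, -1, -3); ‖c_1‖ = 6.4807, so e_1 = (0.6172, 0.6172, -0.1543, -0.4629).
r_{12} = e_1·c_2 = -5.2463.

r_{12} = -5.2463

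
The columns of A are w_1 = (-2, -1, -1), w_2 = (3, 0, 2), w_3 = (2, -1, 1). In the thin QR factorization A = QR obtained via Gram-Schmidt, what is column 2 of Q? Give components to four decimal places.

q_2 = (0.2182, -0.8729, 0.4364)

w_1 = (-2, -1, -1); ‖w_1‖ = 2.4495, so q_1 = (-0.8165, -0.4082, -0.4082).
q_1·w_2 = (-0.8165)·3 + (-0.4082)·0 + (-0.4082)·2 = -3.2660.
u_2 = w_2 + 3.2660·q_1 = (0.3333, -1.3333, 0.6667).
‖u_2‖ = 1.5275, so q_2 = (0.2182, -0.8729, 0.4364).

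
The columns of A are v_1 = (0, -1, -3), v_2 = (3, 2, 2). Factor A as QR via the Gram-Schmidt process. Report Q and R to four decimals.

v_1 = (0, -1, -3); ‖v_1‖ = 3.1623, so e_1 = (0.0000, -0.3162, -0.9487).
e_1·v_2 = 0.0000·3 + (-0.3162)·2 + (-0.9487)·2 = -2.5298.
u_2 = v_2 + 2.5298·e_1 = (3.0000, 1.2000, -0.4000).
‖u_2‖ = 3.2558, so e_2 = (0.9214, 0.3686, -0.1229).

Q = [[0.0000, 0.9214], [-0.3162, 0.3686], [-0.9487, -0.1229]], R = [[3.1623, -2.5298], [0.0000, 3.2558]]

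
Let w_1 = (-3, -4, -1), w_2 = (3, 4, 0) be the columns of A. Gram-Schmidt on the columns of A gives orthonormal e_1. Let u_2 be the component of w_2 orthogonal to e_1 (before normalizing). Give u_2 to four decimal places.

u_2 = (0.1154, 0.1538, -0.9615)

w_1 = (-3, -4, -1); ‖w_1‖ = 5.0990, so e_1 = (-0.5883, -0.7845, -0.1961).
e_1·w_2 = (-0.5883)·3 + (-0.7845)·4 + (-0.1961)·0 = -4.9029.
u_2 = w_2 + 4.9029·e_1 = (0.1154, 0.1538, -0.9615).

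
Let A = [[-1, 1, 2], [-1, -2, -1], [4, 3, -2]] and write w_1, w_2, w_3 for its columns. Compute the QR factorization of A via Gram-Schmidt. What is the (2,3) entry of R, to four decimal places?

q_1 = w_1/‖w_1‖ = (-1, -1, 4)/4.2426 = (-0.2357, -0.2357, 0.9428).
r_{12} = q_1·w_2 = 3.0641.
u_2 = w_2 − 3.0641·q_1 = (1.7222, -1.2778, 0.1111).
‖u_2‖ = 2.1473, so q_2 = (0.8020, -0.5950, 0.0517).
r_{23} = q_2·w_3 = 2.0956.

r_{23} = 2.0956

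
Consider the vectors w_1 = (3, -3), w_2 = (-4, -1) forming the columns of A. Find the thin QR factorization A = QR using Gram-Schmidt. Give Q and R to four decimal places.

w_1 = (3, -3); ‖w_1‖ = 4.2426, so q_1 = (0.7071, -0.7071).
q_1·w_2 = 0.7071·(-4) + (-0.7071)·(-1) = -2.1213.
u_2 = w_2 + 2.1213·q_1 = (-2.5000, -2.5000).
‖u_2‖ = 3.5355, so q_2 = (-0.7071, -0.7071).

Q = [[0.7071, -0.7071], [-0.7071, -0.7071]], R = [[4.2426, -2.1213], [0.0000, 3.5355]]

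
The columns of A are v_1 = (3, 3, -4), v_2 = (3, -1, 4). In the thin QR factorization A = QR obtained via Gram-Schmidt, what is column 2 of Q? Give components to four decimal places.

e_2 = (0.8085, -0.0245, 0.5880)

v_1 = (3, 3, -4); ‖v_1‖ = 5.8310, so e_1 = (0.5145, 0.5145, -0.6860).
e_1·v_2 = 0.5145·3 + 0.5145·(-1) + (-0.6860)·4 = -1.7150.
u_2 = v_2 + 1.7150·e_1 = (3.8824, -0.1176, 2.8235).
‖u_2‖ = 4.8020, so e_2 = (0.8085, -0.0245, 0.5880).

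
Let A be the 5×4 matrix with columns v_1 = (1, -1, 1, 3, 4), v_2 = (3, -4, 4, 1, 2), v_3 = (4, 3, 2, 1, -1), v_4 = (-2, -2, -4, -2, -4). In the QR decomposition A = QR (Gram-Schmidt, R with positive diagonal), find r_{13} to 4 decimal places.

q_1 = v_1/‖v_1‖ = (1, -1, 1, 3, 4)/5.2915 = (0.1890, -0.1890, 0.1890, 0.5669, 0.7559).
r_{13} = q_1·v_3 = 0.3780.

r_{13} = 0.3780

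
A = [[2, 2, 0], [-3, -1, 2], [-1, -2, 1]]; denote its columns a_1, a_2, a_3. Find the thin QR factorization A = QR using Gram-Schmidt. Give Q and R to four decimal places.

Q = [[0.5345, 0.3984, 0.7454], [-0.8018, 0.5179, 0.2981], [-0.2673, -0.7570, 0.5963]], R = [[3.7417, 2.4054, -1.8708], [0.0000, 1.7928, 0.2789], [0.0000, 0.0000, 1.1926]]

a_1 = (2, -3, -1); ‖a_1‖ = 3.7417, so q_1 = (0.5345, -0.8018, -0.2673).
q_1·a_2 = 0.5345·2 + (-0.8018)·(-1) + (-0.2673)·(-2) = 2.4054.
u_2 = a_2 − 2.4054·q_1 = (0.7143, 0.9286, -1.3571).
‖u_2‖ = 1.7928, so q_2 = (0.3984, 0.5179, -0.7570).
q_1·a_3 = 0.5345·0 + (-0.8018)·2 + (-0.2673)·1 = -1.8708; q_2·a_3 = 0.3984·0 + 0.5179·2 + (-0.7570)·1 = 0.2789.
u_3 = a_3 + 1.8708·q_1 − 0.2789·q_2 = (0.8889, 0.3556, 0.7111).
‖u_3‖ = 1.1926, so q_3 = (0.7454, 0.2981, 0.5963).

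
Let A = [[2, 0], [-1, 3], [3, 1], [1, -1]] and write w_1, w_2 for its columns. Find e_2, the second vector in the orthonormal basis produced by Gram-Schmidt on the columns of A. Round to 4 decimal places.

w_1 = (2, -1, 3, 1); ‖w_1‖ = 3.8730, so e_1 = (0.5164, -0.2582, 0.7746, 0.2582).
e_1·w_2 = 0.5164·0 + (-0.2582)·3 + 0.7746·1 + 0.2582·(-1) = -0.2582.
u_2 = w_2 + 0.2582·e_1 = (0.1333, 2.9333, 1.2000, -0.9333).
‖u_2‖ = 3.3066, so e_2 = (0.0403, 0.8871, 0.3629, -0.2823).

e_2 = (0.0403, 0.8871, 0.3629, -0.2823)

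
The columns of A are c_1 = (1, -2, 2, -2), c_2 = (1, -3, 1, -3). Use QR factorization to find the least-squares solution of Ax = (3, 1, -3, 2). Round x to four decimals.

c_1 = (1, -2, 2, -2); ‖c_1‖ = 3.6056, so e_1 = (0.2774, -0.5547, 0.5547, -0.5547).
e_1·c_2 = 0.2774·1 + (-0.5547)·(-3) + 0.5547·1 + (-0.5547)·(-3) = 4.1603.
u_2 = c_2 − 4.1603·e_1 = (-0.1538, -0.6923, -1.3077, -0.6923).
‖u_2‖ = 1.6408, so e_2 = (-0.0938, -0.4219, -0.7970, -0.4219).
Qᵀb = (-2.4962, 0.8439).
Back-substitute: x_2 = 0.8439/1.6408 = 0.5143.
x_1 = (-2.4962 − 4.1603·0.5143)/3.6056 = -1.2857.

x = (-1.2857, 0.5143)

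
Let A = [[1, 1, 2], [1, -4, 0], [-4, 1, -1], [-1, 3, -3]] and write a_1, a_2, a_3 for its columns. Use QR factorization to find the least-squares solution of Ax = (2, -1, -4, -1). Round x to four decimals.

a_1 = (1, 1, -4, -1); ‖a_1‖ = 4.3589, so e_1 = (0.2294, 0.2294, -0.9177, -0.2294).
e_1·a_2 = 0.2294·1 + 0.2294·(-4) + (-0.9177)·1 + (-0.2294)·3 = -2.2942.
u_2 = a_2 + 2.2942·e_1 = (1.5263, -3.4737, -1.1053, 2.4737).
‖u_2‖ = 4.6623, so e_2 = (0.3274, -0.7451, -0.2371, 0.5306).
e_1·a_3 = 0.2294·2 + 0.2294·0 + (-0.9177)·(-1) + (-0.2294)·(-3) = 2.0647; e_2·a_3 = 0.3274·2 + (-0.7451)·0 + (-0.2371)·(-1) + 0.5306·(-3) = -0.6999.
u_3 = a_3 − 2.0647·e_1 + 0.6999·e_2 = (1.7554, -0.9952, 0.7288, -2.1550).
‖u_3‖ = 3.0409, so e_3 = (0.5773, -0.3273, 0.2397, -0.7087).
Qᵀb = (4.1295, 1.8175, 1.2318).
Back-substitute: x_3 = 1.2318/3.0409 = 0.4051.
x_2 = (1.8175 + 0.6999·0.4051)/4.6623 = 0.4506.
x_1 = (4.1295 + 2.2942·0.4506 − 2.0647·0.4051)/4.3589 = 0.9927.

x = (0.9927, 0.4506, 0.4051)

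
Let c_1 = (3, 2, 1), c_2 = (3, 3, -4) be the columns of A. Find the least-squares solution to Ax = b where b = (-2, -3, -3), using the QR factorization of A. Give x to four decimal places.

x = (-1.3437, 0.3465)

c_1 = (3, 2, 1); ‖c_1‖ = 3.7417, so q_1 = (0.8018, 0.5345, 0.2673).
q_1·c_2 = 0.8018·3 + 0.5345·3 + 0.2673·(-4) = 2.9399.
u_2 = c_2 − 2.9399·q_1 = (0.6429, 1.4286, -4.7857).
‖u_2‖ = 5.0356, so q_2 = (0.1277, 0.2837, -0.9504).
Qᵀb = (-4.0089, 1.7447).
Back-substitute: x_2 = 1.7447/5.0356 = 0.3465.
x_1 = (-4.0089 − 2.9399·0.3465)/3.7417 = -1.3437.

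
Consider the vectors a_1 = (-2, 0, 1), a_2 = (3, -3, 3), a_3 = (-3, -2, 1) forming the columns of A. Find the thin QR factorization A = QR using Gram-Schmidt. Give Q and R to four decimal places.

a_1 = (-2, 0, 1); ‖a_1‖ = 2.2361, so q_1 = (-0.8944, 0.0000, 0.4472).
q_1·a_2 = (-0.8944)·3 + 0.0000·(-3) + 0.4472·3 = -1.3416.
u_2 = a_2 + 1.3416·q_1 = (1.8000, -3.0000, 3.6000).
‖u_2‖ = 5.0200, so q_2 = (0.3586, -0.5976, 0.7171).
q_1·a_3 = (-0.8944)·(-3) + 0.0000·(-2) + 0.4472·1 = 3.1305; q_2·a_3 = 0.3586·(-3) + (-0.5976)·(-2) + 0.7171·1 = 0.8367.
u_3 = a_3 − 3.1305·q_1 − 0.8367·q_2 = (-0.5000, -1.5000, -1.0000).
‖u_3‖ = 1.8708, so q_3 = (-0.2673, -0.8018, -0.5345).

Q = [[-0.8944, 0.3586, -0.2673], [0.0000, -0.5976, -0.8018], [0.4472, 0.7171, -0.5345]], R = [[2.2361, -1.3416, 3.1305], [0.0000, 5.0200, 0.8367], [0.0000, 0.0000, 1.8708]]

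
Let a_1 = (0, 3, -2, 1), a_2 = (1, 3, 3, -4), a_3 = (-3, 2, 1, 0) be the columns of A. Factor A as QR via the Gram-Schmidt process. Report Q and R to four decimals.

Q = [[0.0000, 0.1692, -0.9286], [0.8018, 0.5439, 0.1648], [-0.5345, 0.4834, 0.3088], [0.2673, -0.6647, 0.1230]], R = [[3.7417, -0.2673, 1.0690], [0.0000, 5.9100, 1.0636], [0.0000, 0.0000, 3.4243]]

e_1 = a_1/‖a_1‖ = (0, 3, -2, 1)/3.7417 = (0.0000, 0.8018, -0.5345, 0.2673).
r_{12} = e_1·a_2 = -0.2673.
u_2 = a_2 + 0.2673·e_1 = (1.0000, 3.2143, 2.8571, -3.9286).
‖u_2‖ = 5.9100, so e_2 = (0.1692, 0.5439, 0.4834, -0.6647).
r_{13} = e_1·a_3 = 1.0690; r_{23} = e_2·a_3 = 1.0636.
u_3 = a_3 − 1.0690·e_1 − 1.0636·e_2 = (-3.1800, 0.5644, 1.0573, 0.4213).
‖u_3‖ = 3.4243, so e_3 = (-0.9286, 0.1648, 0.3088, 0.1230).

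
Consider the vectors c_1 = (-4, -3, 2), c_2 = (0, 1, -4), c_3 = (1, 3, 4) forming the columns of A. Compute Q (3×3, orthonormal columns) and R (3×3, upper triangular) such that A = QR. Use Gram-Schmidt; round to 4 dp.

c_1 = (-4, -3, 2); ‖c_1‖ = 5.3852, so q_1 = (-0.7428, -0.5571, 0.3714).
q_1·c_2 = (-0.7428)·0 + (-0.5571)·1 + 0.3714·(-4) = -2.0426.
u_2 = c_2 + 2.0426·q_1 = (-1.5172, -0.1379, -3.2414).
‖u_2‖ = 3.5816, so q_2 = (-0.4236, -0.0385, -0.9050).
q_1·c_3 = (-0.7428)·1 + (-0.5571)·3 + 0.3714·4 = -0.9285; q_2·c_3 = (-0.4236)·1 + (-0.0385)·3 + (-0.9050)·4 = -4.1592.
u_3 = c_3 + 0.9285·q_1 + 4.1592·q_2 = (-1.4516, 2.3226, 0.5806).
‖u_3‖ = 2.7998, so q_3 = (-0.5185, 0.8296, 0.2074).

Q = [[-0.7428, -0.4236, -0.5185], [-0.5571, -0.0385, 0.8296], [0.3714, -0.9050, 0.2074]], R = [[5.3852, -2.0426, -0.9285], [0.0000, 3.5816, -4.1592], [0.0000, 0.0000, 2.7998]]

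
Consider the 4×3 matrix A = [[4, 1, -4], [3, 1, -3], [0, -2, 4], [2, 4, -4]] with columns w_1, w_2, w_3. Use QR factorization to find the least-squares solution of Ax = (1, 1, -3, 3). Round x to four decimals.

x = (-0.3835, 0.3910, -0.5532)

w_1 = (4, 3, 0, 2); ‖w_1‖ = 5.3852, so q_1 = (0.7428, 0.5571, 0.0000, 0.3714).
q_1·w_2 = 0.7428·1 + 0.5571·1 + 0.0000·(-2) + 0.3714·4 = 2.7854.
u_2 = w_2 − 2.7854·q_1 = (-1.0690, -0.5517, -2.0000, 2.9655).
‖u_2‖ = 3.7738, so q_2 = (-0.2833, -0.1462, -0.5300, 0.7858).
q_1·w_3 = 0.7428·(-4) + 0.5571·(-3) + 0.0000·4 + 0.3714·(-4) = -6.1279; q_2·w_3 = (-0.2833)·(-4) + (-0.1462)·(-3) + (-0.5300)·4 + 0.7858·(-4) = -3.6915.
u_3 = w_3 + 6.1279·q_1 + 3.6915·q_2 = (-0.4939, -0.1259, 2.0436, 1.1768).
‖u_3‖ = 2.4126, so q_3 = (-0.2047, -0.0522, 0.8470, 0.4877).
Qᵀb = (2.4140, 3.5179, -1.3348).
Back-substitute: x_3 = -1.3348/2.4126 = -0.5532.
x_2 = (3.5179 + 3.6915·(-0.5532))/3.7738 = 0.3910.
x_1 = (2.4140 − 2.7854·0.3910 + 6.1279·(-0.5532))/5.3852 = -0.3835.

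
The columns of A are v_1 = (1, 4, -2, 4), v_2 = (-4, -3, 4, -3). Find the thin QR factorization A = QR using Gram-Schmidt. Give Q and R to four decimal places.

e_1 = v_1/‖v_1‖ = (1, 4, -2, 4)/6.0828 = (0.1644, 0.6576, -0.3288, 0.6576).
r_{12} = e_1·v_2 = -5.9184.
u_2 = v_2 + 5.9184·e_1 = (-3.0270, 0.8919, 2.0541, 0.8919).
‖u_2‖ = 3.8695, so e_2 = (-0.7823, 0.2305, 0.5308, 0.2305).

Q = [[0.1644, -0.7823], [0.6576, 0.2305], [-0.3288, 0.5308], [0.6576, 0.2305]], R = [[6.0828, -5.9184], [0.0000, 3.8695]]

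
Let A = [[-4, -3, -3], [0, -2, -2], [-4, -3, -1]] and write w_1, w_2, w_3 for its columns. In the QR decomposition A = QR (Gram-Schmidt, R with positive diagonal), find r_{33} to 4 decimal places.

w_1 = (-4, 0, -4); ‖w_1‖ = 5.6569, so e_1 = (-0.7071, 0.0000, -0.7071).
e_1·w_2 = (-0.7071)·(-3) + 0.0000·(-2) + (-0.7071)·(-3) = 4.2426.
u_2 = w_2 − 4.2426·e_1 = (0.0000, -2.0000, 0.0000).
‖u_2‖ = 2.0000, so e_2 = (0.0000, -1.0000, 0.0000).
e_1·w_3 = (-0.7071)·(-3) + 0.0000·(-2) + (-0.7071)·(-1) = 2.8284; e_2·w_3 = (0.0000)·(-3) + (-1.0000)·(-2) + (0.0000)·(-1) = 2.0000.
u_3 = w_3 − 2.8284·e_1 − 2.0000·e_2 = (-1.0000, 0.0000, 1.0000).
r_{33} = ‖u_3‖ = 1.4142.

r_{33} = 1.4142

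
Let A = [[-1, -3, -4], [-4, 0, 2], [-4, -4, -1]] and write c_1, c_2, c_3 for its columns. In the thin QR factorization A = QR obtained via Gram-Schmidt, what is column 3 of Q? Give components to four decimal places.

e_3 = (-0.7428, -0.3714, 0.5571)

c_1 = (-1, -4, -4); ‖c_1‖ = 5.7446, so e_1 = (-0.1741, -0.6963, -0.6963).
e_1·c_2 = (-0.1741)·(-3) + (-0.6963)·0 + (-0.6963)·(-4) = 3.3075.
u_2 = c_2 − 3.3075·e_1 = (-2.4242, 2.3030, -1.6970).
‖u_2‖ = 3.7497, so e_2 = (-0.6465, 0.6142, -0.4526).
e_1·c_3 = (-0.1741)·(-4) + (-0.6963)·2 + (-0.6963)·(-1) = 0.0000; e_2·c_3 = (-0.6465)·(-4) + 0.6142·2 + (-0.4526)·(-1) = 4.2670.
u_3 = c_3 + 0.0000·e_1 − 4.2670·e_2 = (-1.2414, -0.6207, 0.9310).
‖u_3‖ = 1.6713, so e_3 = (-0.7428, -0.3714, 0.5571).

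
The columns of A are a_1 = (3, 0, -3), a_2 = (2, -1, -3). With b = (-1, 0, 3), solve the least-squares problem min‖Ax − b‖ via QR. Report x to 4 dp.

x = (-0.1111, -0.6667)

e_1 = a_1/‖a_1‖ = (3, 0, -3)/4.2426 = (0.7071, 0.0000, -0.7071).
r_{12} = e_1·a_2 = 3.5355.
u_2 = a_2 − 3.5355·e_1 = (-0.5000, -1.0000, -0.5000).
‖u_2‖ = 1.2247, so e_2 = (-0.4082, -0.8165, -0.4082).
Qᵀb = (-2.8284, -0.8165).
Back-substitute: x_2 = -0.8165/1.2247 = -0.6667.
x_1 = (-2.8284 − 3.5355·(-0.6667))/4.2426 = -0.1111.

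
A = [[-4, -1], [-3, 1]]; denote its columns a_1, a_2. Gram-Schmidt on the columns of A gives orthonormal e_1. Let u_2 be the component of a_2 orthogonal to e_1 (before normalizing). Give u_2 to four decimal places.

u_2 = (-0.8400, 1.1200)

a_1 = (-4, -3); ‖a_1‖ = 5.0000, so e_1 = (-0.8000, -0.6000).
e_1·a_2 = (-0.8000)·(-1) + (-0.6000)·1 = 0.2000.
u_2 = a_2 − 0.2000·e_1 = (-0.8400, 1.1200).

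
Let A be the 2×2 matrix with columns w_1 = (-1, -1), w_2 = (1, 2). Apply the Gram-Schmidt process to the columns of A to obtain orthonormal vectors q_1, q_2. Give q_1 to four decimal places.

q_1 = w_1/‖w_1‖ = (-1, -1)/1.4142 = (-0.7071, -0.7071).

q_1 = (-0.7071, -0.7071)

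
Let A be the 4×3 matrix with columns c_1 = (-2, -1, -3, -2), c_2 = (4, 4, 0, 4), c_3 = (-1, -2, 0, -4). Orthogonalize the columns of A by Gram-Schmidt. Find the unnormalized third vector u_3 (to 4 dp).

u_3 = (1.3448, 0.3103, 0.1034, -1.6552)

c_1 = (-2, -1, -3, -2); ‖c_1‖ = 4.2426, so e_1 = (-0.4714, -0.2357, -0.7071, -0.4714).
e_1·c_2 = (-0.4714)·4 + (-0.2357)·4 + (-0.7071)·0 + (-0.4714)·4 = -4.7140.
u_2 = c_2 + 4.7140·e_1 = (1.7778, 2.8889, -3.3333, 1.7778).
‖u_2‖ = 5.0772, so e_2 = (0.3502, 0.5690, -0.6565, 0.3502).
e_1·c_3 = (-0.4714)·(-1) + (-0.2357)·(-2) + (-0.7071)·0 + (-0.4714)·(-4) = 2.8284; e_2·c_3 = 0.3502·(-1) + 0.5690·(-2) + (-0.6565)·0 + 0.3502·(-4) = -2.8887.
u_3 = c_3 − 2.8284·e_1 + 2.8887·e_2 = (1.3448, 0.3103, 0.1034, -1.6552).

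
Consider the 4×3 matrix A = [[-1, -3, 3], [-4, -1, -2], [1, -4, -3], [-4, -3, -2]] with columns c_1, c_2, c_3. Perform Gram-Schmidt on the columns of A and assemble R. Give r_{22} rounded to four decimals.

r_{22} = 5.3275

q_1 = c_1/‖c_1‖ = (-1, -4, 1, -4)/5.8310 = (-0.1715, -0.6860, 0.1715, -0.6860).
r_{12} = q_1·c_2 = 2.5725.
u_2 = c_2 − 2.5725·q_1 = (-2.5588, 0.7647, -4.4412, -1.2353).
r_{22} = ‖u_2‖ = 5.3275.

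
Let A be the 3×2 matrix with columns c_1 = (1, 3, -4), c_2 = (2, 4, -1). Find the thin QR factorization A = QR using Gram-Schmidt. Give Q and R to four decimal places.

c_1 = (1, 3, -4); ‖c_1‖ = 5.0990, so e_1 = (0.1961, 0.5883, -0.7845).
e_1·c_2 = 0.1961·2 + 0.5883·4 + (-0.7845)·(-1) = 3.5301.
u_2 = c_2 − 3.5301·e_1 = (1.3077, 1.9231, 1.7692).
‖u_2‖ = 2.9221, so e_2 = (0.4475, 0.6581, 0.6055).

Q = [[0.1961, 0.4475], [0.5883, 0.6581], [-0.7845, 0.6055]], R = [[5.0990, 3.5301], [0.0000, 2.9221]]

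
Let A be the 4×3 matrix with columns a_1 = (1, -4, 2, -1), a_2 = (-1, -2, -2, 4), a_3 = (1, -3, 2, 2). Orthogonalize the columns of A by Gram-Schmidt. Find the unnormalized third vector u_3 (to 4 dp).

q_1 = a_1/‖a_1‖ = (1, -4, 2, -1)/4.6904 = (0.2132, -0.8528, 0.4264, -0.2132).
r_{12} = q_1·a_2 = -0.2132.
u_2 = a_2 + 0.2132·q_1 = (-0.9545, -2.1818, -1.9091, 3.9545).
‖u_2‖ = 4.9955, so q_2 = (-0.1911, -0.4368, -0.3822, 0.7916).
r_{13} = q_1·a_3 = 3.1980; r_{23} = q_2·a_3 = 1.9381.
u_3 = a_3 − 3.1980·q_1 − 1.9381·q_2 = (0.6885, 0.5738, 1.3770, 1.1475).

u_3 = (0.6885, 0.5738, 1.3770, 1.1475)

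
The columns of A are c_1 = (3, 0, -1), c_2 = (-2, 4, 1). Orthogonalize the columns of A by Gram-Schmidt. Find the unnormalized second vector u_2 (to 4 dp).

e_1 = c_1/‖c_1‖ = (3, 0, -1)/3.1623 = (0.9487, 0.0000, -0.3162).
r_{12} = e_1·c_2 = -2.2136.
u_2 = c_2 + 2.2136·e_1 = (0.1000, 4.0000, 0.3000).

u_2 = (0.1000, 4.0000, 0.3000)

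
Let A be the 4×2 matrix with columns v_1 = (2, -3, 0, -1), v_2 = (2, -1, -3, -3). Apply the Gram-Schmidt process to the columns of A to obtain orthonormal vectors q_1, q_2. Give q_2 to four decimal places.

q_2 = (0.1435, 0.2870, -0.7534, -0.5740)

q_1 = v_1/‖v_1‖ = (2, -3, 0, -1)/3.7417 = (0.5345, -0.8018, 0.0000, -0.2673).
r_{12} = q_1·v_2 = 2.6726.
u_2 = v_2 − 2.6726·q_1 = (0.5714, 1.1429, -3.0000, -2.2857).
‖u_2‖ = 3.9821, so q_2 = (0.1435, 0.2870, -0.7534, -0.5740).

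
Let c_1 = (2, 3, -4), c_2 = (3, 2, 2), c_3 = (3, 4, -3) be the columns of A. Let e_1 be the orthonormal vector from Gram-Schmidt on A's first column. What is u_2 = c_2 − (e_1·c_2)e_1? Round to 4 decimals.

c_1 = (2, 3, -4); ‖c_1‖ = 5.3852, so e_1 = (0.3714, 0.5571, -0.7428).
e_1·c_2 = 0.3714·3 + 0.5571·2 + (-0.7428)·2 = 0.7428.
u_2 = c_2 − 0.7428·e_1 = (2.7241, 1.5862, 2.5517).

u_2 = (2.7241, 1.5862, 2.5517)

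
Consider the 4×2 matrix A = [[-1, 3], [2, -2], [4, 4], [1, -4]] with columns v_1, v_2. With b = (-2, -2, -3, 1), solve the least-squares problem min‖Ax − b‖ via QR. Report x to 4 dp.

x = (-0.5130, -0.3430)

v_1 = (-1, 2, 4, 1); ‖v_1‖ = 4.6904, so q_1 = (-0.2132, 0.4264, 0.8528, 0.2132).
q_1·v_2 = (-0.2132)·3 + 0.4264·(-2) + 0.8528·4 + 0.2132·(-4) = 1.0660.
u_2 = v_2 − 1.0660·q_1 = (3.2273, -2.4545, 3.0909, -4.2273).
‖u_2‖ = 6.6230, so q_2 = (0.4873, -0.3706, 0.4667, -0.6383).
Qᵀb = (-2.7716, -2.2717).
Back-substitute: x_2 = -2.2717/6.6230 = -0.3430.
x_1 = (-2.7716 − 1.0660·(-0.3430))/4.6904 = -0.5130.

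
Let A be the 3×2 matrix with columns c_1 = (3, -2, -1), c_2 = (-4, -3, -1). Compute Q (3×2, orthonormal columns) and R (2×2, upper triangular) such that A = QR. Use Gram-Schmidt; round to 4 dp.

c_1 = (3, -2, -1); ‖c_1‖ = 3.7417, so e_1 = (0.8018, -0.5345, -0.2673).
e_1·c_2 = 0.8018·(-4) + (-0.5345)·(-3) + (-0.2673)·(-1) = -1.3363.
u_2 = c_2 + 1.3363·e_1 = (-2.9286, -3.7143, -1.3571).
‖u_2‖ = 4.9208, so e_2 = (-0.5951, -0.7548, -0.2758).

Q = [[0.8018, -0.5951], [-0.5345, -0.7548], [-0.2673, -0.2758]], R = [[3.7417, -1.3363], [0.0000, 4.9208]]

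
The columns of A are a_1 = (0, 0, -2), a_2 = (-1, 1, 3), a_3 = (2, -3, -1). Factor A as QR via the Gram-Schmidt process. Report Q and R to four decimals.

Q = [[0.0000, -0.7071, -0.7071], [0.0000, 0.7071, -0.7071], [-1.0000, 0.0000, 0.0000]], R = [[2.0000, -3.0000, 1.0000], [0.0000, 1.4142, -3.5355], [0.0000, 0.0000, 0.7071]]

a_1 = (0, 0, -2); ‖a_1‖ = 2.0000, so q_1 = (0.0000, 0.0000, -1.0000).
q_1·a_2 = 0.0000·(-1) + 0.0000·1 + (-1.0000)·3 = -3.0000.
u_2 = a_2 + 3.0000·q_1 = (-1.0000, 1.0000, 0.0000).
‖u_2‖ = 1.4142, so q_2 = (-0.7071, 0.7071, 0.0000).
q_1·a_3 = 0.0000·2 + 0.0000·(-3) + (-1.0000)·(-1) = 1.0000; q_2·a_3 = (-0.7071)·2 + 0.7071·(-3) + 0.0000·(-1) = -3.5355.
u_3 = a_3 − 1.0000·q_1 + 3.5355·q_2 = (-0.5000, -0.5000, 0.0000).
‖u_3‖ = 0.7071, so q_3 = (-0.7071, -0.7071, 0.0000).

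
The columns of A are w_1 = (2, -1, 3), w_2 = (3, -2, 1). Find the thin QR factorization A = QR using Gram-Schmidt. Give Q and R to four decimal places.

w_1 = (2, -1, 3); ‖w_1‖ = 3.7417, so e_1 = (0.5345, -0.2673, 0.8018).
e_1·w_2 = 0.5345·3 + (-0.2673)·(-2) + 0.8018·1 = 2.9399.
u_2 = w_2 − 2.9399·e_1 = (1.4286, -1.2143, -1.3571).
‖u_2‖ = 2.3146, so e_2 = (0.6172, -0.5246, -0.5864).

Q = [[0.5345, 0.6172], [-0.2673, -0.5246], [0.8018, -0.5864]], R = [[3.7417, 2.9399], [0.0000, 2.3146]]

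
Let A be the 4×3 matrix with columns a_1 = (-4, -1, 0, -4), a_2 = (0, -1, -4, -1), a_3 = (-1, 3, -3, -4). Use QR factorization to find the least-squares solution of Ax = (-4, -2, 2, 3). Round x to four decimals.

a_1 = (-4, -1, 0, -4); ‖a_1‖ = 5.7446, so e_1 = (-0.6963, -0.1741, 0.0000, -0.6963).
e_1·a_2 = (-0.6963)·0 + (-0.1741)·(-1) + 0.0000·(-4) + (-0.6963)·(-1) = 0.8704.
u_2 = a_2 − 0.8704·e_1 = (0.6061, -0.8485, -4.0000, -0.3939).
‖u_2‖ = 4.1524, so e_2 = (0.1460, -0.2043, -0.9633, -0.0949).
e_1·a_3 = (-0.6963)·(-1) + (-0.1741)·3 + 0.0000·(-3) + (-0.6963)·(-4) = 2.9593; e_2·a_3 = 0.1460·(-1) + (-0.2043)·3 + (-0.9633)·(-3) + (-0.0949)·(-4) = 2.5104.
u_3 = a_3 − 2.9593·e_1 − 2.5104·e_2 = (0.6942, 4.0281, -0.5817, -1.7012).
‖u_3‖ = 4.4655, so e_3 = (0.1555, 0.9021, -0.1303, -0.3810).
Qᵀb = (1.0445, -2.3864, -3.8294).
Back-substitute: x_3 = -3.8294/4.4655 = -0.8576.
x_2 = (-2.3864 − 2.5104·(-0.8576))/4.1524 = -0.0562.
x_1 = (1.0445 − 0.8704·(-0.0562) − 2.9593·(-0.8576))/5.7446 = 0.6321.

x = (0.6321, -0.0562, -0.8576)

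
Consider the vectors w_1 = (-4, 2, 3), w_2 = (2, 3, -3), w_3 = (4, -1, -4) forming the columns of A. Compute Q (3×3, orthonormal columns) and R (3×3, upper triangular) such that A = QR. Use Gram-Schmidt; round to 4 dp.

Q = [[-0.7428, 0.1143, -0.6597], [0.3714, 0.8902, -0.2639], [0.5571, -0.4410, -0.7037]], R = [[5.3852, -2.0426, -5.5709], [0.0000, 4.2223, 1.3312], [0.0000, 0.0000, 0.4398]]

e_1 = w_1/‖w_1‖ = (-4, 2, 3)/5.3852 = (-0.7428, 0.3714, 0.5571).
r_{12} = e_1·w_2 = -2.0426.
u_2 = w_2 + 2.0426·e_1 = (0.4828, 3.7586, -1.8621).
‖u_2‖ = 4.2223, so e_2 = (0.1143, 0.8902, -0.4410).
r_{13} = e_1·w_3 = -5.5709; r_{23} = e_2·w_3 = 1.3312.
u_3 = w_3 + 5.5709·e_1 − 1.3312·e_2 = (-0.2901, -0.1161, -0.3095).
‖u_3‖ = 0.4398, so e_3 = (-0.6597, -0.2639, -0.7037).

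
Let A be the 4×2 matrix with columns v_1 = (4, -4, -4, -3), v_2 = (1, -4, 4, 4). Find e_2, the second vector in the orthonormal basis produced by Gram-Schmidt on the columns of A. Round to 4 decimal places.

v_1 = (4, -4, -4, -3); ‖v_1‖ = 7.5498, so e_1 = (0.5298, -0.5298, -0.5298, -0.3974).
e_1·v_2 = 0.5298·1 + (-0.5298)·(-4) + (-0.5298)·4 + (-0.3974)·4 = -1.0596.
u_2 = v_2 + 1.0596·e_1 = (1.5614, -4.5614, 3.4386, 3.5789).
‖u_2‖ = 6.9193, so e_2 = (0.2257, -0.6592, 0.4970, 0.5172).

e_2 = (0.2257, -0.6592, 0.4970, 0.5172)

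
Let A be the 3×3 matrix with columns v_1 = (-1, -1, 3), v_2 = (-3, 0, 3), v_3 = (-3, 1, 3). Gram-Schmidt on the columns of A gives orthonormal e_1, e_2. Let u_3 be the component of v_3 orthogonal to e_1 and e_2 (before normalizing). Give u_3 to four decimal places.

v_1 = (-1, -1, 3); ‖v_1‖ = 3.3166, so e_1 = (-0.3015, -0.3015, 0.9045).
e_1·v_2 = (-0.3015)·(-3) + (-0.3015)·0 + 0.9045·3 = 3.6181.
u_2 = v_2 − 3.6181·e_1 = (-1.9091, 1.0909, -0.2727).
‖u_2‖ = 2.2156, so e_2 = (-0.8616, 0.4924, -0.1231).
e_1·v_3 = (-0.3015)·(-3) + (-0.3015)·1 + 0.9045·3 = 3.3166; e_2·v_3 = (-0.8616)·(-3) + 0.4924·1 + (-0.1231)·3 = 2.7080.
u_3 = v_3 − 3.3166·e_1 − 2.7080·e_2 = (0.3333, 0.6667, 0.3333).

u_3 = (0.3333, 0.6667, 0.3333)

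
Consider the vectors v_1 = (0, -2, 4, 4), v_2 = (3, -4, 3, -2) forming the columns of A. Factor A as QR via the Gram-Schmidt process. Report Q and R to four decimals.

v_1 = (0, -2, 4, 4); ‖v_1‖ = 6.0000, so q_1 = (0.0000, -0.3333, 0.6667, 0.6667).
q_1·v_2 = 0.0000·3 + (-0.3333)·(-4) + 0.6667·3 + 0.6667·(-2) = 2.0000.
u_2 = v_2 − 2.0000·q_1 = (3.0000, -3.3333, 1.6667, -3.3333).
‖u_2‖ = 5.8310, so q_2 = (0.5145, -0.5717, 0.2858, -0.5717).

Q = [[0.0000, 0.5145], [-0.3333, -0.5717], [0.6667, 0.2858], [0.6667, -0.5717]], R = [[6.0000, 2.0000], [0.0000, 5.8310]]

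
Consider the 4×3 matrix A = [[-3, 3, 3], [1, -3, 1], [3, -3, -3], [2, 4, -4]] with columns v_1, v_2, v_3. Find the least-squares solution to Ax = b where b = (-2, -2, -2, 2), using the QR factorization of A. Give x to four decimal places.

v_1 = (-3, 1, 3, 2); ‖v_1‖ = 4.7958, so e_1 = (-0.6255, 0.2085, 0.6255, 0.4170).
e_1·v_2 = (-0.6255)·3 + 0.2085·(-3) + 0.6255·(-3) + 0.4170·4 = -2.7107.
u_2 = v_2 + 2.7107·e_1 = (1.3043, -2.4348, -1.3043, 5.1304).
‖u_2‖ = 5.9709, so e_2 = (0.2184, -0.4078, -0.2184, 0.8592).
e_1·v_3 = (-0.6255)·3 + 0.2085·1 + 0.6255·(-3) + 0.4170·(-4) = -5.2129; e_2·v_3 = 0.2184·3 + (-0.4078)·1 + (-0.2184)·(-3) + 0.8592·(-4) = -2.5340.
u_3 = v_3 + 5.2129·e_1 + 2.5340·e_2 = (0.2927, 1.0537, -0.2927, 0.3512).
‖u_3‖ = 1.1853, so e_3 = (0.2469, 0.8890, -0.2469, 0.2963).
Qᵀb = (0.4170, 2.5340, -1.1853).
Back-substitute: x_3 = -1.1853/1.1853 = -1.0000.
x_2 = (2.5340 + 2.5340·(-1.0000))/5.9709 = 0.0000.
x_1 = (0.4170 + 2.7107·0.0000 + 5.2129·(-1.0000))/4.7958 = -1.0000.

x = (-1.0000, 0.0000, -1.0000)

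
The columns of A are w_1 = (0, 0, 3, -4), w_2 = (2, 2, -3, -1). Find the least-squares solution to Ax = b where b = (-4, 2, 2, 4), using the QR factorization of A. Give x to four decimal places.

w_1 = (0, 0, 3, -4); ‖w_1‖ = 5.0000, so q_1 = (0.0000, 0.0000, 0.6000, -0.8000).
q_1·w_2 = 0.0000·2 + 0.0000·2 + 0.6000·(-3) + (-0.8000)·(-1) = -1.0000.
u_2 = w_2 + 1.0000·q_1 = (2.0000, 2.0000, -2.4000, -1.8000).
‖u_2‖ = 4.1231, so q_2 = (0.4851, 0.4851, -0.5821, -0.4366).
Qᵀb = (-2.0000, -3.8806).
Back-substitute: x_2 = -3.8806/4.1231 = -0.9412.
x_1 = (-2.0000 + 1.0000·(-0.9412))/5.0000 = -0.5882.

x = (-0.5882, -0.9412)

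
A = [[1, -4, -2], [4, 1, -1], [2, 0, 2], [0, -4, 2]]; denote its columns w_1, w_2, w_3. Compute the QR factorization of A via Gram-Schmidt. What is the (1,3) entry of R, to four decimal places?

w_1 = (1, 4, 2, 0); ‖w_1‖ = 4.5826, so e_1 = (0.2182, 0.8729, 0.4364, 0.0000).
r_{13} = e_1·w_3 = -0.4364.

r_{13} = -0.4364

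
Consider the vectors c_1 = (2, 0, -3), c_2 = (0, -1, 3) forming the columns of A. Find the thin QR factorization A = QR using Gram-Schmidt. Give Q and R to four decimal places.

c_1 = (2, 0, -3); ‖c_1‖ = 3.6056, so q_1 = (0.5547, 0.0000, -0.8321).
q_1·c_2 = 0.5547·0 + 0.0000·(-1) + (-0.8321)·3 = -2.4962.
u_2 = c_2 + 2.4962·q_1 = (1.3846, -1.0000, 0.9231).
‖u_2‖ = 1.9415, so q_2 = (0.7132, -0.5151, 0.4755).

Q = [[0.5547, 0.7132], [0.0000, -0.5151], [-0.8321, 0.4755]], R = [[3.6056, -2.4962], [0.0000, 1.9415]]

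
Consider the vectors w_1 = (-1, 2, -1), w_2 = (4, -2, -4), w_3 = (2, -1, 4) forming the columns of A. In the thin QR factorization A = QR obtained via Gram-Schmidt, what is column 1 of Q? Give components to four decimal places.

w_1 = (-1, 2, -1); ‖w_1‖ = 2.4495, so e_1 = (-0.4082, 0.8165, -0.4082).

e_1 = (-0.4082, 0.8165, -0.4082)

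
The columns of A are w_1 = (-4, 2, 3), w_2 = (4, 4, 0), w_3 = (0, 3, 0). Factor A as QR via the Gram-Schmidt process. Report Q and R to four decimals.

Q = [[-0.7428, 0.5307, -0.4082], [0.3714, 0.8339, 0.4082], [0.5571, 0.1516, -0.8165]], R = [[5.3852, -1.4856, 1.1142], [0.0000, 5.4583, 2.5017], [0.0000, 0.0000, 1.2247]]

w_1 = (-4, 2, 3); ‖w_1‖ = 5.3852, so q_1 = (-0.7428, 0.3714, 0.5571).
q_1·w_2 = (-0.7428)·4 + 0.3714·4 + 0.5571·0 = -1.4856.
u_2 = w_2 + 1.4856·q_1 = (2.8966, 4.5517, 0.8276).
‖u_2‖ = 5.4583, so q_2 = (0.5307, 0.8339, 0.1516).
q_1·w_3 = (-0.7428)·0 + 0.3714·3 + 0.5571·0 = 1.1142; q_2·w_3 = 0.5307·0 + 0.8339·3 + 0.1516·0 = 2.5017.
u_3 = w_3 − 1.1142·q_1 − 2.5017·q_2 = (-0.5000, 0.5000, -1.0000).
‖u_3‖ = 1.2247, so q_3 = (-0.4082, 0.4082, -0.8165).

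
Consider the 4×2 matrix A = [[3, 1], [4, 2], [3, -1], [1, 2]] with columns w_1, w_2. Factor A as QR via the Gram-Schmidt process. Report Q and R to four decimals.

e_1 = w_1/‖w_1‖ = (3, 4, 3, 1)/5.9161 = (0.5071, 0.6761, 0.5071, 0.1690).
r_{12} = e_1·w_2 = 1.6903.
u_2 = w_2 − 1.6903·e_1 = (0.1429, 0.8571, -1.8571, 1.7143).
‖u_2‖ = 2.6726, so e_2 = (0.0535, 0.3207, -0.6949, 0.6414).

Q = [[0.5071, 0.0535], [0.6761, 0.3207], [0.5071, -0.6949], [0.1690, 0.6414]], R = [[5.9161, 1.6903], [0.0000, 2.6726]]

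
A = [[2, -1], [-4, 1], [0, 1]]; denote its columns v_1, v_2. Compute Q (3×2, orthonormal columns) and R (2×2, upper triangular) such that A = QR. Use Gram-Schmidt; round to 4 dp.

Q = [[0.4472, -0.3651], [-0.8944, -0.1826], [0.0000, 0.9129]], R = [[4.4721, -1.3416], [0.0000, 1.0954]]

v_1 = (2, -4, 0); ‖v_1‖ = 4.4721, so e_1 = (0.4472, -0.8944, 0.0000).
e_1·v_2 = 0.4472·(-1) + (-0.8944)·1 + 0.0000·1 = -1.3416.
u_2 = v_2 + 1.3416·e_1 = (-0.4000, -0.2000, 1.0000).
‖u_2‖ = 1.0954, so e_2 = (-0.3651, -0.1826, 0.9129).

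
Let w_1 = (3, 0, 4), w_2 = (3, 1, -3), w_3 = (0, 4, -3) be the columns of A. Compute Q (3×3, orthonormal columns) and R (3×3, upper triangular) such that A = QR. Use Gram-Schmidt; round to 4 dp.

Q = [[0.6000, 0.7782, -0.1853], [0.0000, 0.2316, 0.9728], [0.8000, -0.5837, 0.1390]], R = [[5.0000, -0.6000, -2.4000], [0.0000, 4.3174, 2.6775], [0.0000, 0.0000, 3.4743]]

q_1 = w_1/‖w_1‖ = (3, 0, 4)/5.0000 = (0.6000, 0.0000, 0.8000).
r_{12} = q_1·w_2 = -0.6000.
u_2 = w_2 + 0.6000·q_1 = (3.3600, 1.0000, -2.5200).
‖u_2‖ = 4.3174, so q_2 = (0.7782, 0.2316, -0.5837).
r_{13} = q_1·w_3 = -2.4000; r_{23} = q_2·w_3 = 2.6775.
u_3 = w_3 + 2.4000·q_1 − 2.6775·q_2 = (-0.6438, 3.3798, 0.4828).
‖u_3‖ = 3.4743, so q_3 = (-0.1853, 0.9728, 0.1390).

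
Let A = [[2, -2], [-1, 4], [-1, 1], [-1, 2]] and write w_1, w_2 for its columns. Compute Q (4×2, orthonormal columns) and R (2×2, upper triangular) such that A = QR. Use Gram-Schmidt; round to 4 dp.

Q = [[0.7559, 0.4115], [-0.3780, 0.8744], [-0.3780, -0.2057], [-0.3780, 0.1543]], R = [[2.6458, -4.1576], [0.0000, 2.7775]]

w_1 = (2, -1, -1, -1); ‖w_1‖ = 2.6458, so q_1 = (0.7559, -0.3780, -0.3780, -0.3780).
q_1·w_2 = 0.7559·(-2) + (-0.3780)·4 + (-0.3780)·1 + (-0.3780)·2 = -4.1576.
u_2 = w_2 + 4.1576·q_1 = (1.1429, 2.4286, -0.5714, 0.4286).
‖u_2‖ = 2.7775, so q_2 = (0.4115, 0.8744, -0.2057, 0.1543).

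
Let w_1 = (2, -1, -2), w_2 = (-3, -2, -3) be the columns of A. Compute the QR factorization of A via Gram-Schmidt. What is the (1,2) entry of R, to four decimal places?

w_1 = (2, -1, -2); ‖w_1‖ = 3.0000, so q_1 = (0.6667, -0.3333, -0.6667).
r_{12} = q_1·w_2 = 0.6667.

r_{12} = 0.6667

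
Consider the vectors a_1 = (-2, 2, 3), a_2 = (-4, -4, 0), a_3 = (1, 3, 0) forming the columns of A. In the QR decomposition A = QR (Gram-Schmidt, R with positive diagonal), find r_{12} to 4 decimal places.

e_1 = a_1/‖a_1‖ = (-2, 2, 3)/4.1231 = (-0.4851, 0.4851, 0.7276).
r_{12} = e_1·a_2 = 0.0000.

r_{12} = 0.0000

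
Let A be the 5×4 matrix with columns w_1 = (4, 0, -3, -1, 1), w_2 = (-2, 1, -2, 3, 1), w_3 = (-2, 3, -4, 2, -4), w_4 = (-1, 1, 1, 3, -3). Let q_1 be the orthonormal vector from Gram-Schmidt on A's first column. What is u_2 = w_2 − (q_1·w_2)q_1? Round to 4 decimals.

w_1 = (4, 0, -3, -1, 1); ‖w_1‖ = 5.1962, so q_1 = (0.7698, 0.0000, -0.5774, -0.1925, 0.1925).
q_1·w_2 = 0.7698·(-2) + 0.0000·1 + (-0.5774)·(-2) + (-0.1925)·3 + 0.1925·1 = -0.7698.
u_2 = w_2 + 0.7698·q_1 = (-1.4074, 1.0000, -2.4444, 2.8519, 1.1481).

u_2 = (-1.4074, 1.0000, -2.4444, 2.8519, 1.1481)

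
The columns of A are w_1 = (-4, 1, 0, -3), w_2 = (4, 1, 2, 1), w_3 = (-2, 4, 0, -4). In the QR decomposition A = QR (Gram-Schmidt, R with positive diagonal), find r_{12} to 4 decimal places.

r_{12} = -3.5301

e_1 = w_1/‖w_1‖ = (-4, 1, 0, -3)/5.0990 = (-0.7845, 0.1961, 0.0000, -0.5883).
r_{12} = e_1·w_2 = -3.5301.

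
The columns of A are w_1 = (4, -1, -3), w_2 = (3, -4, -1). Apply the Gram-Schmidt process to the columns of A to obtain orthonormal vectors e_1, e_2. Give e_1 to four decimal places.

e_1 = (0.7845, -0.1961, -0.5883)

w_1 = (4, -1, -3); ‖w_1‖ = 5.0990, so e_1 = (0.7845, -0.1961, -0.5883).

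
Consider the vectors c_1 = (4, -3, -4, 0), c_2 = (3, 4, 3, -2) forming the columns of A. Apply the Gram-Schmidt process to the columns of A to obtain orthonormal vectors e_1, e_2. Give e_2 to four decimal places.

e_2 = (0.7102, 0.5316, 0.3115, -0.3406)

c_1 = (4, -3, -4, 0); ‖c_1‖ = 6.4031, so e_1 = (0.6247, -0.4685, -0.6247, 0.0000).
e_1·c_2 = 0.6247·3 + (-0.4685)·4 + (-0.6247)·3 + 0.0000·(-2) = -1.8741.
u_2 = c_2 + 1.8741·e_1 = (4.1707, 3.1220, 1.8293, -2.0000).
‖u_2‖ = 5.8726, so e_2 = (0.7102, 0.5316, 0.3115, -0.3406).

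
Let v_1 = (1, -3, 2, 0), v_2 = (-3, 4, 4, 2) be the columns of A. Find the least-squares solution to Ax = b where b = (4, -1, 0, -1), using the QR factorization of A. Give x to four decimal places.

x = (0.3253, -0.3494)

v_1 = (1, -3, 2, 0); ‖v_1‖ = 3.7417, so e_1 = (0.2673, -0.8018, 0.5345, 0.0000).
e_1·v_2 = 0.2673·(-3) + (-0.8018)·4 + 0.5345·4 + 0.0000·2 = -1.8708.
u_2 = v_2 + 1.8708·e_1 = (-2.5000, 2.5000, 5.0000, 2.0000).
‖u_2‖ = 6.4420, so e_2 = (-0.3881, 0.3881, 0.7762, 0.3105).
Qᵀb = (1.8708, -2.2508).
Back-substitute: x_2 = -2.2508/6.4420 = -0.3494.
x_1 = (1.8708 + 1.8708·(-0.3494))/3.7417 = 0.3253.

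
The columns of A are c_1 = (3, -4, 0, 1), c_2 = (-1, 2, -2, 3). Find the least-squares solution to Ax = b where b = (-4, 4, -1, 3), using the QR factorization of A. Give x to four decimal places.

c_1 = (3, -4, 0, 1); ‖c_1‖ = 5.0990, so e_1 = (0.5883, -0.7845, 0.0000, 0.1961).
e_1·c_2 = 0.5883·(-1) + (-0.7845)·2 + 0.0000·(-2) + 0.1961·3 = -1.5689.
u_2 = c_2 + 1.5689·e_1 = (-0.0769, 0.7692, -2.0000, 3.3077).
‖u_2‖ = 3.9419, so e_2 = (-0.0195, 0.1951, -0.5074, 0.8391).
Qᵀb = (-4.9029, 3.8833).
Back-substitute: x_2 = 3.8833/3.9419 = 0.9851.
x_1 = (-4.9029 + 1.5689·0.9851)/5.0990 = -0.6584.

x = (-0.6584, 0.9851)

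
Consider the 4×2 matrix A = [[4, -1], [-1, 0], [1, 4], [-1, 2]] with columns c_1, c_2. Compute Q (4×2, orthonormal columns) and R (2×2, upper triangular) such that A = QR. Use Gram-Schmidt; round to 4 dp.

q_1 = c_1/‖c_1‖ = (4, -1, 1, -1)/4.3589 = (0.9177, -0.2294, 0.2294, -0.2294).
r_{12} = q_1·c_2 = -0.4588.
u_2 = c_2 + 0.4588·q_1 = (-0.5789, -0.1053, 4.1053, 1.8947).
‖u_2‖ = 4.5595, so q_2 = (-0.1270, -0.0231, 0.9004, 0.4156).

Q = [[0.9177, -0.1270], [-0.2294, -0.0231], [0.2294, 0.9004], [-0.2294, 0.4156]], R = [[4.3589, -0.4588], [0.0000, 4.5595]]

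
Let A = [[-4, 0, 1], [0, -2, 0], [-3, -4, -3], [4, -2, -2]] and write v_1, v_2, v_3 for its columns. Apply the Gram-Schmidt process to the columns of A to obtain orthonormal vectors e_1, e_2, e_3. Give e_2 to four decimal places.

v_1 = (-4, 0, -3, 4); ‖v_1‖ = 6.4031, so e_1 = (-0.6247, 0.0000, -0.4685, 0.6247).
e_1·v_2 = (-0.6247)·0 + 0.0000·(-2) + (-0.4685)·(-4) + 0.6247·(-2) = 0.6247.
u_2 = v_2 − 0.6247·e_1 = (0.3902, -2.0000, -3.7073, -2.3902).
‖u_2‖ = 4.8590, so e_2 = (0.0803, -0.4116, -0.7630, -0.4919).

e_2 = (0.0803, -0.4116, -0.7630, -0.4919)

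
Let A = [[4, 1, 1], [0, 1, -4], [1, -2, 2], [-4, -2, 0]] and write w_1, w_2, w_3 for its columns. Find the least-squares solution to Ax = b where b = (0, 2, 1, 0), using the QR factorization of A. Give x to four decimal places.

q_1 = w_1/‖w_1‖ = (4, 0, 1, -4)/5.7446 = (0.6963, 0.0000, 0.1741, -0.6963).
r_{12} = q_1·w_2 = 1.7408.
u_2 = w_2 − 1.7408·q_1 = (-0.2121, 1.0000, -2.3030, -0.7879).
‖u_2‖ = 2.6400, so q_2 = (-0.0803, 0.3788, -0.8724, -0.2984).
r_{13} = q_1·w_3 = 1.0445; r_{23} = q_2·w_3 = -3.3402.
u_3 = w_3 − 1.0445·q_1 + 3.3402·q_2 = (0.0043, -2.7348, -1.0957, -0.2696).
‖u_3‖ = 2.9584, so q_3 = (0.0015, -0.9244, -0.3704, -0.0911).
Qᵀb = (0.1741, -0.1148, -2.2192).
Back-substitute: x_3 = -2.2192/2.9584 = -0.7501.
x_2 = (-0.1148 + 3.3402·(-0.7501))/2.6400 = -0.9925.
x_1 = (0.1741 − 1.7408·(-0.9925) − 1.0445·(-0.7501))/5.7446 = 0.4675.

x = (0.4675, -0.9925, -0.7501)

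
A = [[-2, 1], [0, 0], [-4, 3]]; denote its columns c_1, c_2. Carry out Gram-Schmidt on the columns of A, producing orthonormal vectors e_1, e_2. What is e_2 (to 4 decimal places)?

e_2 = (-0.8944, 0.0000, 0.4472)

c_1 = (-2, 0, -4); ‖c_1‖ = 4.4721, so e_1 = (-0.4472, 0.0000, -0.8944).
e_1·c_2 = (-0.4472)·1 + 0.0000·0 + (-0.8944)·3 = -3.1305.
u_2 = c_2 + 3.1305·e_1 = (-0.4000, 0.0000, 0.2000).
‖u_2‖ = 0.4472, so e_2 = (-0.8944, 0.0000, 0.4472).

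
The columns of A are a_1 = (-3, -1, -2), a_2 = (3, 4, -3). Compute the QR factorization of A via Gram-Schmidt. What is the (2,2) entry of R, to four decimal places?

a_1 = (-3, -1, -2); ‖a_1‖ = 3.7417, so e_1 = (-0.8018, -0.2673, -0.5345).
e_1·a_2 = (-0.8018)·3 + (-0.2673)·4 + (-0.5345)·(-3) = -1.8708.
u_2 = a_2 + 1.8708·e_1 = (1.5000, 3.5000, -4.0000).
r_{22} = ‖u_2‖ = 5.5227.

r_{22} = 5.5227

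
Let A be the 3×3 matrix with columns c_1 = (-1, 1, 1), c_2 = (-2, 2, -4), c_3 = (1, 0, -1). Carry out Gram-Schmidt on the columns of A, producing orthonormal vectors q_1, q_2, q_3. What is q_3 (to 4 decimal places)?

c_1 = (-1, 1, 1); ‖c_1‖ = 1.7321, so q_1 = (-0.5774, 0.5774, 0.5774).
q_1·c_2 = (-0.5774)·(-2) + 0.5774·2 + 0.5774·(-4) = 0.0000.
u_2 = c_2 + 0.0000·q_1 = (-2.0000, 2.0000, -4.0000).
‖u_2‖ = 4.8990, so q_2 = (-0.4082, 0.4082, -0.8165).
q_1·c_3 = (-0.5774)·1 + 0.5774·0 + 0.5774·(-1) = -1.1547; q_2·c_3 = (-0.4082)·1 + 0.4082·0 + (-0.8165)·(-1) = 0.4082.
u_3 = c_3 + 1.1547·q_1 − 0.4082·q_2 = (0.5000, 0.5000, 0.0000).
‖u_3‖ = 0.7071, so q_3 = (0.7071, 0.7071, 0.0000).

q_3 = (0.7071, 0.7071, 0.0000)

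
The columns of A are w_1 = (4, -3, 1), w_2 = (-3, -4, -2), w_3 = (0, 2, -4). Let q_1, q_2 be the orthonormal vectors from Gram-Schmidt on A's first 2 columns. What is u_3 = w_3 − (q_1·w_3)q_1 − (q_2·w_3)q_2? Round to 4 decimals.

u_3 = (1.4667, 0.7333, -3.6667)

w_1 = (4, -3, 1); ‖w_1‖ = 5.0990, so q_1 = (0.7845, -0.5883, 0.1961).
q_1·w_2 = 0.7845·(-3) + (-0.5883)·(-4) + 0.1961·(-2) = -0.3922.
u_2 = w_2 + 0.3922·q_1 = (-2.6923, -4.2308, -1.9231).
‖u_2‖ = 5.3709, so q_2 = (-0.5013, -0.7877, -0.3581).
q_1·w_3 = 0.7845·0 + (-0.5883)·2 + 0.1961·(-4) = -1.9612; q_2·w_3 = (-0.5013)·0 + (-0.7877)·2 + (-0.3581)·(-4) = -0.1432.
u_3 = w_3 + 1.9612·q_1 + 0.1432·q_2 = (1.4667, 0.7333, -3.6667).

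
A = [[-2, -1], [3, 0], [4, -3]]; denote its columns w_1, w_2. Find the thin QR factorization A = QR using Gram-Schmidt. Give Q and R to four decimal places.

Q = [[-0.3714, -0.6601], [0.5571, 0.4042], [0.7428, -0.6332]], R = [[5.3852, -1.8570], [0.0000, 2.5596]]

q_1 = w_1/‖w_1‖ = (-2, 3, 4)/5.3852 = (-0.3714, 0.5571, 0.7428).
r_{12} = q_1·w_2 = -1.8570.
u_2 = w_2 + 1.8570·q_1 = (-1.6897, 1.0345, -1.6207).
‖u_2‖ = 2.5596, so q_2 = (-0.6601, 0.4042, -0.6332).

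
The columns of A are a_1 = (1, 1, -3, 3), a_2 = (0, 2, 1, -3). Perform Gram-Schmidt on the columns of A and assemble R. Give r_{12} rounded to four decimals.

r_{12} = -2.2361

a_1 = (1, 1, -3, 3); ‖a_1‖ = 4.4721, so e_1 = (0.2236, 0.2236, -0.6708, 0.6708).
r_{12} = e_1·a_2 = -2.2361.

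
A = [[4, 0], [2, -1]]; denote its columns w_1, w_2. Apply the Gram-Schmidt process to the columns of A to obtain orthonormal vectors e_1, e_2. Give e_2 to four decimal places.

w_1 = (4, 2); ‖w_1‖ = 4.4721, so e_1 = (0.8944, 0.4472).
e_1·w_2 = 0.8944·0 + 0.4472·(-1) = -0.4472.
u_2 = w_2 + 0.4472·e_1 = (0.4000, -0.8000).
‖u_2‖ = 0.8944, so e_2 = (0.4472, -0.8944).

e_2 = (0.4472, -0.8944)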